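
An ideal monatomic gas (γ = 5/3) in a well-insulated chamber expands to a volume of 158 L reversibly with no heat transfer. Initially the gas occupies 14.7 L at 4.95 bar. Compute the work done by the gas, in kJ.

P₂ = P₁(V₁/V₂)^γ = 4.95×(14.7/158)^(5/3) = 0.09456 bar.
For a reversible adiabat, W_by_gas = (P₁V₁ − P₂V₂)/(γ−1).
W_by = (495000×0.0147 − 9456×0.158) / (2/3) = 8674 J.

W ≈ 8.67 kJ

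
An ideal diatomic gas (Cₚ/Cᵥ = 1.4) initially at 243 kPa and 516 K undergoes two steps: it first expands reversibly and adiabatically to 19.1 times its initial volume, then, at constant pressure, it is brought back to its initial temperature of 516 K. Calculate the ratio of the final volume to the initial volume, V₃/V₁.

Adiabatic step: V₂/V₁ = 19.1; T₂ = T₁·(1/19.1)^(0.4) = 158.6 K.
Isobaric step: V₃/V₂ = T₃/T₂ = 516/158.6.
V₃/V₁ = (V₂/V₁)(V₃/V₂) = 19.1 × (516/158.6) = 62.15.

V₃/V₁ ≈ 62.2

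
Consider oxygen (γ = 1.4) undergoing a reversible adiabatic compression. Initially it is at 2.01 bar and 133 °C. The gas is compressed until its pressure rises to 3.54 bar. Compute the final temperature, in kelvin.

T₂ ≈ 477 K

Along an adiabat T P^((1−γ)/γ) is constant, so T₂ = T₁ (P₂/P₁)^((γ−1)/γ).
T₁ = 133 °C = 406.1 K.
T₂ = 406.1 × (3.54/2.01)^(0.286) = 477.4 K.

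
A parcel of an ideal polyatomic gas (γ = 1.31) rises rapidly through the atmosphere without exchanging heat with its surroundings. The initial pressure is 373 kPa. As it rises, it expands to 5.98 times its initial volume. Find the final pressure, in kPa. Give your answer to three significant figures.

P₂ ≈ 35.8 kPa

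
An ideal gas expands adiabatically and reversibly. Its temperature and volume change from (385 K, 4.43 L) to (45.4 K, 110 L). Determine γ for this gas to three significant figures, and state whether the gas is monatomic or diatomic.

γ ≈ 1.67; monatomic

TV^(γ−1) = const ⇒ γ − 1 = ln(T₂/T₁) / ln(V₁/V₂).
γ = 1 + ln(45.4/385) / ln(4.43/110) = 1.666.
γ ≈ 1.67 is close to 5/3, so the gas is monatomic.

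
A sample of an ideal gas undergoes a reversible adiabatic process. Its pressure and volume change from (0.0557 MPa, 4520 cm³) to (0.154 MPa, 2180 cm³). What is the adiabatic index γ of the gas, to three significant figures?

γ ≈ 1.39

PV^γ = const ⇒ γ = ln(P₂/P₁) / ln(V₁/V₂).
γ = ln(0.154/0.0557) / ln(4520/2180) = 1.395.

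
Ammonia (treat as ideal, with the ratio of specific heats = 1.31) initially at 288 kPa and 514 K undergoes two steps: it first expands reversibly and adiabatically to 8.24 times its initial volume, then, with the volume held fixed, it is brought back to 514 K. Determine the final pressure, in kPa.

Adiabatic step (PV^γ = const): P₂ = 288×(1/8.24)^(1.31) = 18.18 kPa; T₂ = 514×(1/8.24)^(0.31) = 267.3 K.
Isochoric: P₃ = P₂(T₃/T₂) = 18.18 × (514/267.3) = 34.95 kPa.

P₃ ≈ 35.0 kPa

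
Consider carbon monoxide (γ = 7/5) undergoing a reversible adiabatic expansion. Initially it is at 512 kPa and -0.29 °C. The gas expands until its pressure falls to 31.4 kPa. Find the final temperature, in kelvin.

Adiabatic: T₂/T₁ = (P₂/P₁)^((γ−1)/γ).
T₁ = -0.29 °C = 272.9 K.
T₂ = 272.9 × (31.4/512)^(2/7) = 122.9 K.

T₂ ≈ 123 K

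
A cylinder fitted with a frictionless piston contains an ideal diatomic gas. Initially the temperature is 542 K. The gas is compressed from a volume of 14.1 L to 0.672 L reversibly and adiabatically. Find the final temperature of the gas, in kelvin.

Adiabatic: T₁V₁^(γ−1) = T₂V₂^(γ−1) ⇒ T₂ = T₁ (V₁/V₂)^(γ−1).
For a diatomic ideal gas γ = 7/5, so γ−1 = 2/5.
T₂ = 542 × (14.1/0.672)^(2/5) = 1831 K.

T₂ ≈ 1830 K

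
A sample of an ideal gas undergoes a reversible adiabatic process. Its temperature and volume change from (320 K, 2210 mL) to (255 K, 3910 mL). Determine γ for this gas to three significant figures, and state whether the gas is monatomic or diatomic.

TV^(γ−1) = const ⇒ γ − 1 = ln(T₂/T₁) / ln(V₁/V₂).
γ = 1 + ln(255/320) / ln(2210/3910) = 1.398.
γ ≈ 1.40 is close to 7/5, so the gas is diatomic.

γ ≈ 1.40; diatomic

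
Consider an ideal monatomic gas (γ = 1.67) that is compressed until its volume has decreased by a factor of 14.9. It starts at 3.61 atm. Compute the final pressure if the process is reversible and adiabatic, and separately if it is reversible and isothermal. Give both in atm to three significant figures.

adiabatic: 329 atm; isothermal: 53.8 atm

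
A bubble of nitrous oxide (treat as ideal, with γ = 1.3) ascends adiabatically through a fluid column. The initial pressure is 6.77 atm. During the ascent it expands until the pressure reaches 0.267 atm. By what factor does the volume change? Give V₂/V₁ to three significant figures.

From PV^γ = const, V₂/V₁ = (P₁/P₂)^(1/γ).
V₂/V₁ = (6.77/0.267)^(0.769) = 12.02.

V₂/V₁ ≈ 12.0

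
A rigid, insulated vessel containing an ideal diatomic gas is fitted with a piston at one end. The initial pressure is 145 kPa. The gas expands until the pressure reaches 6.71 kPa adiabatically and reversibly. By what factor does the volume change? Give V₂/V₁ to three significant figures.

From PV^γ = const, V₂/V₁ = (P₁/P₂)^(1/γ).
For a diatomic ideal gas γ = 7/5.
V₂/V₁ = (145/6.71)^(5/7) = 8.981.

V₂/V₁ ≈ 8.98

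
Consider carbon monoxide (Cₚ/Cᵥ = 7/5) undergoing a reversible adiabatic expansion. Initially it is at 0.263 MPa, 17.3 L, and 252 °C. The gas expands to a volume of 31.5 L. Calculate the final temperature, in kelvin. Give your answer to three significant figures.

T₂ ≈ 413 K

Adiabatic: T₁V₁^(γ−1) = T₂V₂^(γ−1) ⇒ T₂ = T₁ (V₁/V₂)^(γ−1).
T₁ = 252 °C = 525.1 K.
T₂ = 525.1 × (17.3/31.5)^(2/5) = 413.2 K.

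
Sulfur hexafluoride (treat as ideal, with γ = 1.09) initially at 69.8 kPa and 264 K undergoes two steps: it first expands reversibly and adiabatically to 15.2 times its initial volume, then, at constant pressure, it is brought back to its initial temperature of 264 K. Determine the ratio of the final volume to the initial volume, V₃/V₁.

V₃/V₁ ≈ 19.4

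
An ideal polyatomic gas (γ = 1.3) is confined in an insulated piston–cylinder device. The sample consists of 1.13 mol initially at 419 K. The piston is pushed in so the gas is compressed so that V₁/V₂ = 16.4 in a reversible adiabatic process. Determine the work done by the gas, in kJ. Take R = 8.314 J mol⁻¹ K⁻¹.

Adiabatic: T₁V₁^(γ−1) = T₂V₂^(γ−1) ⇒ T₂ = T₁ (V₁/V₂)^(γ−1).
T₂ = 419 × 16.4^(0.3) = 969.8 K.
Q = 0, so ΔU = W_on_gas = nCᵥΔT with Cᵥ = R/(γ−1) = 27.71 J/(mol·K).
ΔU = 1.13 × 27.71 × (969.8 − 419) = 17250 J.
Work done by the gas = −ΔU = -17250 J.

W ≈ -17.2 kJ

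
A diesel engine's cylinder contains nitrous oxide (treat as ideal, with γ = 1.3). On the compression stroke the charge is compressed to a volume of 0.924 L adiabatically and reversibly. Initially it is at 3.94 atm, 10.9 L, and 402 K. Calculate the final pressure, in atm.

Since PV^γ is constant along a reversible adiabat, P₂ = P₁ (V₁/V₂)^γ.
P₂ = 3.94 × (10.9/0.924)^(1.3) = 97.45 atm.

P₂ ≈ 97.4 atm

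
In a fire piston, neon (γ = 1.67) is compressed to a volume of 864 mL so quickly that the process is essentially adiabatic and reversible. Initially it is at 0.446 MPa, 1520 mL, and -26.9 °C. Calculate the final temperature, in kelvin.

T₂ ≈ 360 K

Adiabatic: T₁V₁^(γ−1) = T₂V₂^(γ−1) ⇒ T₂ = T₁ (V₁/V₂)^(γ−1).
T₁ = -26.9 °C = 246.2 K.
T₂ = 246.2 × (1520/864)^(0.67) = 359.5 K.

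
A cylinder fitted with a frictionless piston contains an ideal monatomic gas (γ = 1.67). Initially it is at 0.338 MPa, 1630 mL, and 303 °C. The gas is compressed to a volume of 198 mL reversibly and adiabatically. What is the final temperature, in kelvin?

Adiabatic: T₁V₁^(γ−1) = T₂V₂^(γ−1) ⇒ T₂ = T₁ (V₁/V₂)^(γ−1).
T₁ = 303 °C = 576.1 K.
T₂ = 576.1 × (1630/198)^(0.67) = 2366 K.

T₂ ≈ 2370 K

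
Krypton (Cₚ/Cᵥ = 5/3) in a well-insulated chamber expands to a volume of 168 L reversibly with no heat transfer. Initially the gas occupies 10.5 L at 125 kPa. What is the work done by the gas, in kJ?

P₂ = P₁(V₁/V₂)^γ = 125×(10.5/168)^(5/3) = 1.23 kPa.
For a reversible adiabat, W_by_gas = (P₁V₁ − P₂V₂)/(γ−1).
W_by = (125000×0.0105 − 1230×0.168) / (2/3) = 1659 J.

W ≈ 1.66 kJ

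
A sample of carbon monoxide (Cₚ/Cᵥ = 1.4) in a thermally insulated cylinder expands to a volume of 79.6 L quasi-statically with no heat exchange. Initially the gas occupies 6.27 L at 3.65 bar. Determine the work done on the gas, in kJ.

W ≈ -3.65 kJ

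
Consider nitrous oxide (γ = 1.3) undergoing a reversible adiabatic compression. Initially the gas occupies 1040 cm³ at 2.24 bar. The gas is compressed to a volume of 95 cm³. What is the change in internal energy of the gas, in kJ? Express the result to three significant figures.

ΔU ≈ 0.816 kJ

P₂ = P₁(V₁/V₂)^γ = 2.24×(1040/95)^(1.3) = 50.27 bar.
For a reversible adiabat, W_by_gas = (P₁V₁ − P₂V₂)/(γ−1).
W_by = (224000×0.00104 − 5.027×10^6×9.5×10^-5) / (0.3) = -815.5 J.
Q = 0 ⇒ ΔU = −W_by = 815.5 J.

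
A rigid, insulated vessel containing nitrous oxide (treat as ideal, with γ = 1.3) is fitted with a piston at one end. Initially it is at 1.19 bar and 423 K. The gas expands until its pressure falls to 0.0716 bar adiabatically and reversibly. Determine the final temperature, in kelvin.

Along an adiabat T P^((1−γ)/γ) is constant, so T₂ = T₁ (P₂/P₁)^((γ−1)/γ).
T₂ = 423 × (0.0716/1.19)^(0.231) = 221.1 K.

T₂ ≈ 221 K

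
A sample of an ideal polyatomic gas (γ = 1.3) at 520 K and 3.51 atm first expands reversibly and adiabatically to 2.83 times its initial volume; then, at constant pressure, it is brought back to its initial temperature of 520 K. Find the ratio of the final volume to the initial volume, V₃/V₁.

Adiabatic step: V₂/V₁ = 2.83; T₂ = T₁·(1/2.83)^(0.3) = 380.6 K.
Isobaric step: V₃/V₂ = T₃/T₂ = 520/380.6.
V₃/V₁ = (V₂/V₁)(V₃/V₂) = 2.83 × (520/380.6) = 3.867.

V₃/V₁ ≈ 3.87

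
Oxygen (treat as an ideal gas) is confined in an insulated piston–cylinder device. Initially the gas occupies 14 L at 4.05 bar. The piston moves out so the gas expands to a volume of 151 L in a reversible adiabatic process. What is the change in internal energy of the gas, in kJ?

ΔU ≈ -8.70 kJ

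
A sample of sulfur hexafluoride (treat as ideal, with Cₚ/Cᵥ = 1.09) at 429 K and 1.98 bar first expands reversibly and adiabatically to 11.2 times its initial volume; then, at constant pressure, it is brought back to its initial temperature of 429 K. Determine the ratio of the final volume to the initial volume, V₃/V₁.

V₃/V₁ ≈ 13.9

Adiabatic step: V₂/V₁ = 11.2; T₂ = T₁·(1/11.2)^(0.09) = 345.2 K.
Isobaric step: V₃/V₂ = T₃/T₂ = 429/345.2.
V₃/V₁ = (V₂/V₁)(V₃/V₂) = 11.2 × (429/345.2) = 13.92.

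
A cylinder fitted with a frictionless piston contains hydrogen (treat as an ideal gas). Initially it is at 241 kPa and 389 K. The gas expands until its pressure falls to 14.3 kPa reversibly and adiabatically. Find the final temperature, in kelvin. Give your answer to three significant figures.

Adiabatic: T₂/T₁ = (P₂/P₁)^((γ−1)/γ).
For a diatomic ideal gas γ = 7/5, so (γ−1)/γ = 2/7.
T₂ = 389 × (14.3/241)^(2/7) = 173.6 K.

T₂ ≈ 174 K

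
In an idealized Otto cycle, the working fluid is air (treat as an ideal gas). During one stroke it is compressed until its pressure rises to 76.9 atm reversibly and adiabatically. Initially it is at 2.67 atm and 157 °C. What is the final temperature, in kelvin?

T₂ ≈ 1120 K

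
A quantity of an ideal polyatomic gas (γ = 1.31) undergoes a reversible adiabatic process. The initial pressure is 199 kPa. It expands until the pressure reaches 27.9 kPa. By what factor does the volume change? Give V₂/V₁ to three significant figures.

V₂/V₁ ≈ 4.48

From PV^γ = const, V₂/V₁ = (P₁/P₂)^(1/γ).
V₂/V₁ = (199/27.9)^(0.763) = 4.481.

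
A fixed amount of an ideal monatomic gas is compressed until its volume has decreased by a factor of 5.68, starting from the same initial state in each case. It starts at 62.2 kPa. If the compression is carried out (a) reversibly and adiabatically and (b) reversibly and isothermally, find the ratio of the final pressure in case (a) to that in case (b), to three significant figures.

P_adiabatic / P_isothermal ≈ 3.18

For a monatomic ideal gas γ = 5/3.
Isothermal: P_b = P₁(V₁/V₂) = 62.2×5.68.
Adiabatic: P_a = P₁(V₁/V₂)^γ = 62.2×5.68^(5/3).
P_a/P_b = (V₁/V₂)^(γ−1) = 5.68^(2/3) = 3.183.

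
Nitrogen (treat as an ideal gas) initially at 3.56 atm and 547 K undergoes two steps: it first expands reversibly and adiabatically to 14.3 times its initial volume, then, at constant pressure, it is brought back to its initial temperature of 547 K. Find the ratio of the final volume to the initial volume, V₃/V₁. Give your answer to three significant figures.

V₃/V₁ ≈ 41.4

For a diatomic ideal gas γ = 7/5.
Adiabatic step: V₂/V₁ = 14.3; T₂ = T₁·(1/14.3)^(2/5) = 188.7 K.
Isobaric step: V₃/V₂ = T₃/T₂ = 547/188.7.
V₃/V₁ = (V₂/V₁)(V₃/V₂) = 14.3 × (547/188.7) = 41.44.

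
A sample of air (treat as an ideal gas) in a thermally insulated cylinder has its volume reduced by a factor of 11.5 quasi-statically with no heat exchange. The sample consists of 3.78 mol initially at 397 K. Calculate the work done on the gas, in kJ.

W ≈ 51.7 kJ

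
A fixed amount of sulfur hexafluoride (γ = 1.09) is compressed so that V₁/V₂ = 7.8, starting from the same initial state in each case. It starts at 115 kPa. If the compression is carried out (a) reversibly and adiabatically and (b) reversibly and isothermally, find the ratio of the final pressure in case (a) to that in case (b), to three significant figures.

P_adiabatic / P_isothermal ≈ 1.20

Isothermal: P_b = P₁(V₁/V₂) = 115×7.8.
Adiabatic: P_a = P₁(V₁/V₂)^γ = 115×7.8^(1.09).
P_a/P_b = (V₁/V₂)^(γ−1) = 7.8^(0.09) = 1.203.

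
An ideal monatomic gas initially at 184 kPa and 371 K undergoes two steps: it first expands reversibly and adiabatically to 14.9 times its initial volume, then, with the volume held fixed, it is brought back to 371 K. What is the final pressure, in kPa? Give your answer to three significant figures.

For a monatomic ideal gas γ = 5/3.
Adiabatic step (PV^γ = const): P₂ = 184×(1/14.9)^(5/3) = 2.039 kPa; T₂ = 371×(1/14.9)^(2/3) = 61.27 K.
Isochoric: P₃ = P₂(T₃/T₂) = 2.039 × (371/61.27) = 12.35 kPa.

P₃ ≈ 12.3 kPa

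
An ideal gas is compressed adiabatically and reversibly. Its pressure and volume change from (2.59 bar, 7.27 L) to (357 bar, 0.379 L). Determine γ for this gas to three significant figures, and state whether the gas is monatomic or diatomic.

PV^γ = const ⇒ γ = ln(P₂/P₁) / ln(V₁/V₂).
γ = ln(357/2.59) / ln(7.27/0.379) = 1.668.
γ ≈ 1.67 is close to 5/3, so the gas is monatomic.

γ ≈ 1.67; monatomic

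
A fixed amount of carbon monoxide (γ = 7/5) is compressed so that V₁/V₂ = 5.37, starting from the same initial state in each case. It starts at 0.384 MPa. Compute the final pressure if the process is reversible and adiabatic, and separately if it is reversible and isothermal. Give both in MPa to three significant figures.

adiabatic: 4.04 MPa; isothermal: 2.06 MPa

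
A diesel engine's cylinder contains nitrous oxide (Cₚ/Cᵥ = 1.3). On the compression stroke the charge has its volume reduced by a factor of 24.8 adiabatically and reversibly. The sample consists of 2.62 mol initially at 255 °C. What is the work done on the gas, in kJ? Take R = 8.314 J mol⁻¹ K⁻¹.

For a reversible adiabat TV^(γ−1) is constant, so T₂ = T₁ (V₁/V₂)^(γ−1).
T₁ = 255 °C = 528.1 K.
T₂ = 528.1 × 24.8^(0.3) = 1384 K.
Q = 0, so ΔU = W_on_gas = nCᵥΔT with Cᵥ = R/(γ−1) = 27.71 J/(mol·K).
ΔU = 2.62 × 27.71 × (1384 − 528.1) = 62130 J.

W ≈ 62.1 kJ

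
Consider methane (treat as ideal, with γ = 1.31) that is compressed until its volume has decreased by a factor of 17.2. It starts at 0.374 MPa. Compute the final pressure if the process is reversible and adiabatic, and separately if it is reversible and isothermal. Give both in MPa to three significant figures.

Isothermal: P₂ = P₁(V₁/V₂) = 0.374×17.2 = 6.433 MPa.
Adiabatic: P₂ = P₁(V₁/V₂)^γ = 0.374×17.2^(1.31) = 15.54 MPa.

adiabatic: 15.5 MPa; isothermal: 6.43 MPa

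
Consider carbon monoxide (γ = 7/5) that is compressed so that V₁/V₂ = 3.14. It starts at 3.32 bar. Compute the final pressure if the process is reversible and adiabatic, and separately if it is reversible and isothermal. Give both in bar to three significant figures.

Isothermal: P₂ = P₁(V₁/V₂) = 3.32×3.14 = 10.42 bar.
Adiabatic: P₂ = P₁(V₁/V₂)^γ = 3.32×3.14^(7/5) = 16.48 bar.

adiabatic: 16.5 bar; isothermal: 10.4 bar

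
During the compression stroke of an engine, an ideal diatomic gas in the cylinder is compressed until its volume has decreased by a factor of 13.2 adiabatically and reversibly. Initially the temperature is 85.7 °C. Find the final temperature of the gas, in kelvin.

T₂ ≈ 1010 K

For a reversible adiabat TV^(γ−1) is constant, so T₂ = T₁ (V₁/V₂)^(γ−1).
For a diatomic ideal gas γ = 7/5, so γ−1 = 2/5.
T₁ = 85.7 °C = 358.8 K.
T₂ = 358.8 × 13.2^(2/5) = 1007 K.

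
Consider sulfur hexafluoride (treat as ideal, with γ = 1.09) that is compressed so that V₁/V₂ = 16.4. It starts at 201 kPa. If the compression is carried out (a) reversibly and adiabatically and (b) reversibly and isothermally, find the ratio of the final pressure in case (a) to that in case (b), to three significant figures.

P_adiabatic / P_isothermal ≈ 1.29

Isothermal: P_b = P₁(V₁/V₂) = 201×16.4.
Adiabatic: P_a = P₁(V₁/V₂)^γ = 201×16.4^(1.09).
P_a/P_b = (V₁/V₂)^(γ−1) = 16.4^(0.09) = 1.286.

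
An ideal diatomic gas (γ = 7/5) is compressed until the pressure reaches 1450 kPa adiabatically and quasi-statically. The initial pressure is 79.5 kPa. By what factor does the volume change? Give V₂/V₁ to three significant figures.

From PV^γ = const, V₂/V₁ = (P₁/P₂)^(1/γ).
V₂/V₁ = (79.5/1450)^(5/7) = 0.1257.

V₂/V₁ ≈ 0.126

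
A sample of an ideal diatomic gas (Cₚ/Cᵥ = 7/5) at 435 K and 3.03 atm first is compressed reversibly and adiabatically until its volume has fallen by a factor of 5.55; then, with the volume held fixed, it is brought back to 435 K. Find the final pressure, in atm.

P₃ ≈ 16.8 atm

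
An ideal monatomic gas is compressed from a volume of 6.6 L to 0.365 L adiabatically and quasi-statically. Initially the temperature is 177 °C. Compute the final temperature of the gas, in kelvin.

T₂ ≈ 3100 K

For a reversible adiabat TV^(γ−1) is constant, so T₂ = T₁ (V₁/V₂)^(γ−1).
For a monatomic ideal gas γ = 5/3, so γ−1 = 2/3.
T₁ = 177 °C = 450.1 K.
T₂ = 450.1 × (6.6/0.365)^(2/3) = 3101 K.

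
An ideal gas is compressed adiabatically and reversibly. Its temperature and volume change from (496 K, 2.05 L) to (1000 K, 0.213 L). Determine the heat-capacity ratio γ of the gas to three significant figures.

TV^(γ−1) = const ⇒ γ − 1 = ln(T₂/T₁) / ln(V₁/V₂).
γ = 1 + ln(1000/496) / ln(2.05/0.213) = 1.31.

γ ≈ 1.31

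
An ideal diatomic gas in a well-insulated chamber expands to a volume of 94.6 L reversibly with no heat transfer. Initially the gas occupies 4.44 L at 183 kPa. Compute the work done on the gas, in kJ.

W ≈ -1.43 kJ

γ = 7/5 for a diatomic ideal gas.
P₂ = P₁(V₁/V₂)^γ = 183×(4.44/94.6)^(7/5) = 2.527 kPa.
For a reversible adiabat, W_by_gas = (P₁V₁ − P₂V₂)/(γ−1).
W_by = (183000×0.00444 − 2527×0.0946) / (2/5) = 1434 J.
W_on_gas = −W_by = -1434 J.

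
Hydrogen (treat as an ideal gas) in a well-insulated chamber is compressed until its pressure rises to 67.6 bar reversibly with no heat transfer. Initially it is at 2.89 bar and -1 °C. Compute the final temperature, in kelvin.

T₂ ≈ 670 K

Along an adiabat T P^((1−γ)/γ) is constant, so T₂ = T₁ (P₂/P₁)^((γ−1)/γ).
For a diatomic ideal gas γ = 7/5, so (γ−1)/γ = 2/7.
T₁ = -1 °C = 272.1 K.
T₂ = 272.1 × (67.6/2.89)^(2/7) = 669.8 K.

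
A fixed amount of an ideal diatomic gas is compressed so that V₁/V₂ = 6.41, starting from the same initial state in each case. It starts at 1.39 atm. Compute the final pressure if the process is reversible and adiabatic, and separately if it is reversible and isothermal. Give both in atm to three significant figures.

For a diatomic ideal gas γ = 7/5.
Isothermal: P₂ = P₁(V₁/V₂) = 1.39×6.41 = 8.91 atm.
Adiabatic: P₂ = P₁(V₁/V₂)^γ = 1.39×6.41^(7/5) = 18.73 atm.

adiabatic: 18.7 atm; isothermal: 8.91 atm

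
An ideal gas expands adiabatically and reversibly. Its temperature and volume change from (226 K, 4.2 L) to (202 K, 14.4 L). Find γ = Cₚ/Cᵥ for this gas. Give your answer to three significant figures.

γ ≈ 1.09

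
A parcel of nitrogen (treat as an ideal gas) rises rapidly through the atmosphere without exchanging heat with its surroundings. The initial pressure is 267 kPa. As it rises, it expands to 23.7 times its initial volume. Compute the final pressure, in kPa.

Adiabatic: P₁V₁^γ = P₂V₂^γ ⇒ P₂ = P₁ (V₁/V₂)^γ.
For a diatomic ideal gas γ = 7/5.
P₂ = 267 × (1/23.7)^(7/5) = 3.176 kPa.

P₂ ≈ 3.18 kPa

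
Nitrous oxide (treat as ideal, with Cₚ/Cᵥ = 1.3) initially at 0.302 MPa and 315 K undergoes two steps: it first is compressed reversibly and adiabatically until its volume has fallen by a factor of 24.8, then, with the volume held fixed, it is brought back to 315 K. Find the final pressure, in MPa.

P₃ ≈ 7.49 MPa

Adiabatic step (PV^γ = const): P₂ = 0.302×24.8^(1.3) = 19.62 MPa; T₂ = 315×24.8^(0.3) = 825.4 K.
Isochoric: P₃ = P₂(T₃/T₂) = 19.62 × (315/825.4) = 7.49 MPa.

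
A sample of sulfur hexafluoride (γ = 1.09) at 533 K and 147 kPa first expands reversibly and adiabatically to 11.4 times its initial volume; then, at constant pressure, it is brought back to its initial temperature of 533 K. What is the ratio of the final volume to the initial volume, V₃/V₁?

V₃/V₁ ≈ 14.2

Adiabatic step: V₂/V₁ = 11.4; T₂ = T₁·(1/11.4)^(0.09) = 428.2 K.
Isobaric step: V₃/V₂ = T₃/T₂ = 533/428.2.
V₃/V₁ = (V₂/V₁)(V₃/V₂) = 11.4 × (533/428.2) = 14.19.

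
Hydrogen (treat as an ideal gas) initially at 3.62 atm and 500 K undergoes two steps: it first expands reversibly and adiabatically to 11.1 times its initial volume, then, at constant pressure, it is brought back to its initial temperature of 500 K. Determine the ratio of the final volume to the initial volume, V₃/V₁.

For a diatomic ideal gas γ = 7/5.
Adiabatic step: V₂/V₁ = 11.1; T₂ = T₁·(1/11.1)^(2/5) = 190.9 K.
Isobaric step: V₃/V₂ = T₃/T₂ = 500/190.9.
V₃/V₁ = (V₂/V₁)(V₃/V₂) = 11.1 × (500/190.9) = 29.07.

V₃/V₁ ≈ 29.1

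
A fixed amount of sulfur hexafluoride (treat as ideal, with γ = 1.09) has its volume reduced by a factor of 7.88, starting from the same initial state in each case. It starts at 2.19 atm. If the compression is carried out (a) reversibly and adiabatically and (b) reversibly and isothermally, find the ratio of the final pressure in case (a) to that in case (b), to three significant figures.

Isothermal: P_b = P₁(V₁/V₂) = 2.19×7.88.
Adiabatic: P_a = P₁(V₁/V₂)^γ = 2.19×7.88^(1.09).
P_a/P_b = (V₁/V₂)^(γ−1) = 7.88^(0.09) = 1.204.

P_adiabatic / P_isothermal ≈ 1.20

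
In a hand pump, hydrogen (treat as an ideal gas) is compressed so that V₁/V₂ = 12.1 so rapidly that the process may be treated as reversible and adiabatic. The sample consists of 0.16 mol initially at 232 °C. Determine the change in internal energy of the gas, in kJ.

ΔU ≈ 2.87 kJ

For a reversible adiabat TV^(γ−1) is constant, so T₂ = T₁ (V₁/V₂)^(γ−1).
γ = 7/5 for a diatomic ideal gas, so γ−1 = 2/5.
T₁ = 232 °C = 505.1 K.
T₂ = 505.1 × 12.1^(2/5) = 1369 K.
Q = 0, so ΔU = W_on_gas = nCᵥΔT with Cᵥ = R/(γ−1) = 20.79 J/(mol·K).
ΔU = 0.16 × 20.79 × (1369 − 505.1) = 2874 J.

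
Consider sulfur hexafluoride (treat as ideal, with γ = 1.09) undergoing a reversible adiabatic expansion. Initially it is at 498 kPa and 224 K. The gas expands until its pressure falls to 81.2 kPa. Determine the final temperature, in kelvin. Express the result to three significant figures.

T₂ ≈ 193 K

Along an adiabat T P^((1−γ)/γ) is constant, so T₂ = T₁ (P₂/P₁)^((γ−1)/γ).
T₂ = 224 × (81.2/498)^(0.0826) = 192.8 K.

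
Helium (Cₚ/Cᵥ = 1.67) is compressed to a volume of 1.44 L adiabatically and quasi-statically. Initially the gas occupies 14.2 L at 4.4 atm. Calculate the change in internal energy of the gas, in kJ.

P₂ = P₁(V₁/V₂)^γ = 4.4×(14.2/1.44)^(1.67) = 201.1 atm.
For a reversible adiabat, W_by_gas = (P₁V₁ − P₂V₂)/(γ−1).
W_by = (445800×0.0142 − 2.037×10^7×0.00144) / (0.67) = -34330 J.
Q = 0 ⇒ ΔU = −W_by = 34330 J.

ΔU ≈ 34.3 kJ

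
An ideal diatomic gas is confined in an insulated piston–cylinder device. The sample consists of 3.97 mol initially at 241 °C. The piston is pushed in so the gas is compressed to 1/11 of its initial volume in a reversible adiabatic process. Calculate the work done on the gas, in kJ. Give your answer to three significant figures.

Adiabatic: T₁V₁^(γ−1) = T₂V₂^(γ−1) ⇒ T₂ = T₁ (V₁/V₂)^(γ−1).
γ = 7/5 for a diatomic ideal gas, so γ−1 = 2/5.
T₁ = 241 °C = 514.1 K.
T₂ = 514.1 × 11^(2/5) = 1342 K.
Q = 0, so ΔU = W_on_gas = nCᵥΔT with Cᵥ = R/(γ−1) = 20.79 J/(mol·K).
ΔU = 3.97 × 20.79 × (1342 − 514.1) = 68280 J.

W ≈ 68.3 kJ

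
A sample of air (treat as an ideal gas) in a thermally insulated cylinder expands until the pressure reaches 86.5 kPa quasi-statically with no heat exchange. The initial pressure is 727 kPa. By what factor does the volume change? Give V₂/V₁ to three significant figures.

V₂/V₁ ≈ 4.57

From PV^γ = const, V₂/V₁ = (P₁/P₂)^(1/γ).
For a diatomic ideal gas γ = 7/5.
V₂/V₁ = (727/86.5)^(5/7) = 4.575.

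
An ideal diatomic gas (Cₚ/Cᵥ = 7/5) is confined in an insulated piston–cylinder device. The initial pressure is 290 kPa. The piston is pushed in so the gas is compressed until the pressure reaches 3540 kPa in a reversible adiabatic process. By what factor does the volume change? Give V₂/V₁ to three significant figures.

V₂/V₁ ≈ 0.167

From PV^γ = const, V₂/V₁ = (P₁/P₂)^(1/γ).
V₂/V₁ = (290/3540)^(5/7) = 0.1674.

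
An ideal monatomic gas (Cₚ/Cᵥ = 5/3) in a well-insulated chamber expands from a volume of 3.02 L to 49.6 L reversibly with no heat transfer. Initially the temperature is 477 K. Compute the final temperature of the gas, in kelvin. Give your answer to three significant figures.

Adiabatic: T₁V₁^(γ−1) = T₂V₂^(γ−1) ⇒ T₂ = T₁ (V₁/V₂)^(γ−1).
T₂ = 477 × (3.02/49.6)^(2/3) = 73.82 K.

T₂ ≈ 73.8 K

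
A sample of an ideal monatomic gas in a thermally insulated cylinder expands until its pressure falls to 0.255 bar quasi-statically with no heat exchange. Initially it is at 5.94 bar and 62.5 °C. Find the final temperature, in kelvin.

Along an adiabat T P^((1−γ)/γ) is constant, so T₂ = T₁ (P₂/P₁)^((γ−1)/γ).
For a monatomic ideal gas γ = 5/3, so (γ−1)/γ = 2/5.
T₁ = 62.5 °C = 335.6 K.
T₂ = 335.6 × (0.255/5.94)^(2/5) = 95.28 K.

T₂ ≈ 95.3 K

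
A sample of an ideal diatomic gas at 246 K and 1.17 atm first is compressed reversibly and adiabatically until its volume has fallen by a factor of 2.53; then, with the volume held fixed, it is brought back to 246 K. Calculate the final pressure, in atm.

For a diatomic ideal gas γ = 7/5.
Adiabatic step (PV^γ = const): P₂ = 1.17×2.53^(7/5) = 4.291 atm; T₂ = 246×2.53^(2/5) = 356.6 K.
Isochoric: P₃ = P₂(T₃/T₂) = 4.291 × (246/356.6) = 2.96 atm.

P₃ ≈ 2.96 atm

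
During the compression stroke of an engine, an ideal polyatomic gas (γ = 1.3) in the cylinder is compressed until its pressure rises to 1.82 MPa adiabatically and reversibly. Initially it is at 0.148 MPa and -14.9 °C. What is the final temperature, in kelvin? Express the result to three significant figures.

T₂ ≈ 461 K

Adiabatic: T₂/T₁ = (P₂/P₁)^((γ−1)/γ).
T₁ = -14.9 °C = 258.2 K.
T₂ = 258.2 × (1.82/0.148)^(0.231) = 460.8 K.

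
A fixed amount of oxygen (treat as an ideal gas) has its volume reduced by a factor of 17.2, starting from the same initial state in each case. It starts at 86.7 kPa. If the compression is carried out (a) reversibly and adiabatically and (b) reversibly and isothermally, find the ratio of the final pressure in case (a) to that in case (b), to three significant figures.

P_adiabatic / P_isothermal ≈ 3.12

For a diatomic ideal gas γ = 7/5.
Isothermal: P_b = P₁(V₁/V₂) = 86.7×17.2.
Adiabatic: P_a = P₁(V₁/V₂)^γ = 86.7×17.2^(7/5).
P_a/P_b = (V₁/V₂)^(γ−1) = 17.2^(2/5) = 3.12.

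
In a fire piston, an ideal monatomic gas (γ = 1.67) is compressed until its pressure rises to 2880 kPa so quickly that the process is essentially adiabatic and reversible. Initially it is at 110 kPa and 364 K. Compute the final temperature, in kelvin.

T₂ ≈ 1350 K

Along an adiabat T P^((1−γ)/γ) is constant, so T₂ = T₁ (P₂/P₁)^((γ−1)/γ).
T₂ = 364 × (2880/110)^(0.401) = 1349 K.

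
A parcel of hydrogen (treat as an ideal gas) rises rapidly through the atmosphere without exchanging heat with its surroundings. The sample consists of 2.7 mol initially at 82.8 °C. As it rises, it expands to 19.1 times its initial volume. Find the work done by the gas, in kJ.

W ≈ 13.8 kJ

For a reversible adiabat TV^(γ−1) is constant, so T₂ = T₁ (V₁/V₂)^(γ−1).
γ = 7/5 for a diatomic ideal gas, so γ−1 = 2/5.
T₁ = 82.8 °C = 355.9 K.
T₂ = 355.9 × (1/19.1)^(2/5) = 109.4 K.
Q = 0, so ΔU = W_on_gas = nCᵥΔT with Cᵥ = R/(γ−1) = 20.79 J/(mol·K).
ΔU = 2.7 × 20.79 × (109.4 − 355.9) = -13840 J.
Work done by the gas = −ΔU = 13840 J.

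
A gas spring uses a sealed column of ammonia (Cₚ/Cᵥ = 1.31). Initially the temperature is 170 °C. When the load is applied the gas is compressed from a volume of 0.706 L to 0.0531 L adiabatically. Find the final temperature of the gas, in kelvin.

T₂ ≈ 988 K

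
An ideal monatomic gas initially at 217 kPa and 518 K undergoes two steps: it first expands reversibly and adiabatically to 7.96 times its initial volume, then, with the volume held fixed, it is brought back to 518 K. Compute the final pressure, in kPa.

For a monatomic ideal gas γ = 5/3.
Adiabatic step (PV^γ = const): P₂ = 217×(1/7.96)^(5/3) = 6.838 kPa; T₂ = 518×(1/7.96)^(2/3) = 129.9 K.
Isochoric: P₃ = P₂(T₃/T₂) = 6.838 × (518/129.9) = 27.26 kPa.

P₃ ≈ 27.3 kPa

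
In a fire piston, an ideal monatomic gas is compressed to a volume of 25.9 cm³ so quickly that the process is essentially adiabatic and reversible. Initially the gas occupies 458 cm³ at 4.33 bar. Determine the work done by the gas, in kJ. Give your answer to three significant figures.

γ = 5/3 for a monatomic ideal gas.
P₂ = P₁(V₁/V₂)^γ = 4.33×(458/25.9)^(5/3) = 519.7 bar.
For a reversible adiabat, W_by_gas = (P₁V₁ − P₂V₂)/(γ−1).
W_by = (433000×0.000458 − 5.197×10^7×2.59×10^-5) / (2/3) = -1722 J.

W ≈ -1.72 kJ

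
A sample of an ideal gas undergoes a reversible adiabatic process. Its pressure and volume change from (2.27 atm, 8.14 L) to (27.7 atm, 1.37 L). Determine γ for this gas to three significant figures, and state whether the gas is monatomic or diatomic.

PV^γ = const ⇒ γ = ln(P₂/P₁) / ln(V₁/V₂).
γ = ln(27.7/2.27) / ln(8.14/1.37) = 1.404.
γ ≈ 1.40 is close to 7/5, so the gas is diatomic.

γ ≈ 1.40; diatomic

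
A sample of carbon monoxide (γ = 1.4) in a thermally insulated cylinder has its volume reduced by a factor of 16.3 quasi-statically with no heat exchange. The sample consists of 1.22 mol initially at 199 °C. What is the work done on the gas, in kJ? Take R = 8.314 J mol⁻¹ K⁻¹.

Adiabatic: T₁V₁^(γ−1) = T₂V₂^(γ−1) ⇒ T₂ = T₁ (V₁/V₂)^(γ−1).
T₁ = 199 °C = 472.1 K.
T₂ = 472.1 × 16.3^(0.4) = 1442 K.
Q = 0, so ΔU = W_on_gas = nCᵥΔT with Cᵥ = R/(γ−1) = 20.79 J/(mol·K).
ΔU = 1.22 × 20.79 × (1442 − 472.1) = 24590 J.

W ≈ 24.6 kJ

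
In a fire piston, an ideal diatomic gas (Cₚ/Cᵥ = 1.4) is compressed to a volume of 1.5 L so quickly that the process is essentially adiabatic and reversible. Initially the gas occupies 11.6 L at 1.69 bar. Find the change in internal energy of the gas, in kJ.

P₂ = P₁(V₁/V₂)^γ = 1.69×(11.6/1.5)^(1.4) = 29.62 bar.
For a reversible adiabat, W_by_gas = (P₁V₁ − P₂V₂)/(γ−1).
W_by = (169000×0.0116 − 2.962×10^6×0.0015) / (0.4) = -6207 J.
Q = 0 ⇒ ΔU = −W_by = 6207 J.

ΔU ≈ 6.21 kJ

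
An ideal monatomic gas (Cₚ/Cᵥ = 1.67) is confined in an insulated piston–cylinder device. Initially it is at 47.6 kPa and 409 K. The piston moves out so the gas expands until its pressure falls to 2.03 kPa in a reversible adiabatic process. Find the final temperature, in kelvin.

T₂ ≈ 115 K

Along an adiabat T P^((1−γ)/γ) is constant, so T₂ = T₁ (P₂/P₁)^((γ−1)/γ).
T₂ = 409 × (2.03/47.6)^(0.401) = 115.4 K.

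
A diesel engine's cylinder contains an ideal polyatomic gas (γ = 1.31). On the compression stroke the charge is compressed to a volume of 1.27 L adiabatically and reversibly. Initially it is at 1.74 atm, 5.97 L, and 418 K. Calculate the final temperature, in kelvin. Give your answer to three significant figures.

For a reversible adiabat TV^(γ−1) is constant, so T₂ = T₁ (V₁/V₂)^(γ−1).
T₂ = 418 × (5.97/1.27)^(0.31) = 675.4 K.

T₂ ≈ 675 K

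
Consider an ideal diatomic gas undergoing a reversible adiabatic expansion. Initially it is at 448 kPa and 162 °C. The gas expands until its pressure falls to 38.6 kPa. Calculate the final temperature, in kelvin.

Along an adiabat T P^((1−γ)/γ) is constant, so T₂ = T₁ (P₂/P₁)^((γ−1)/γ).
For a diatomic ideal gas γ = 7/5, so (γ−1)/γ = 2/7.
T₁ = 162 °C = 435.1 K.
T₂ = 435.1 × (38.6/448)^(2/7) = 216 K.

T₂ ≈ 216 K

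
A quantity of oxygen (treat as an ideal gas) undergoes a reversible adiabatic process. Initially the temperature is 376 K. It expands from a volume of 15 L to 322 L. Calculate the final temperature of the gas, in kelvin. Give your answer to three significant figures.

Adiabatic: T₁V₁^(γ−1) = T₂V₂^(γ−1) ⇒ T₂ = T₁ (V₁/V₂)^(γ−1).
For a diatomic ideal gas γ = 7/5, so γ−1 = 2/5.
T₂ = 376 × (15/322)^(2/5) = 110.3 K.

T₂ ≈ 110 K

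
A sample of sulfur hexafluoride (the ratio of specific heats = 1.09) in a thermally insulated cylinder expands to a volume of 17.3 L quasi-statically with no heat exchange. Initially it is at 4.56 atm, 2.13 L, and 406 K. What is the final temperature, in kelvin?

For a reversible adiabat TV^(γ−1) is constant, so T₂ = T₁ (V₁/V₂)^(γ−1).
T₂ = 406 × (2.13/17.3)^(0.09) = 336.2 K.

T₂ ≈ 336 K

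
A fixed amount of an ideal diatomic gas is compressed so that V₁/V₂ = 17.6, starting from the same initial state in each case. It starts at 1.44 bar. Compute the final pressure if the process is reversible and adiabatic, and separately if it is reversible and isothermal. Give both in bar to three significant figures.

adiabatic: 79.8 bar; isothermal: 25.3 bar

For a diatomic ideal gas γ = 7/5.
Isothermal: P₂ = P₁(V₁/V₂) = 1.44×17.6 = 25.34 bar.
Adiabatic: P₂ = P₁(V₁/V₂)^γ = 1.44×17.6^(7/5) = 79.81 bar.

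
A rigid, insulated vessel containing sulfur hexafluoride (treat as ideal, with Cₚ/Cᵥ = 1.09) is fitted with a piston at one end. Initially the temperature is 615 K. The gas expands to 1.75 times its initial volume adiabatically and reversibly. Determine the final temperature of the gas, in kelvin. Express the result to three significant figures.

T₂ ≈ 585 K

For a reversible adiabat TV^(γ−1) is constant, so T₂ = T₁ (V₁/V₂)^(γ−1).
T₂ = 615 × (1/1.75)^(0.09) = 584.8 K.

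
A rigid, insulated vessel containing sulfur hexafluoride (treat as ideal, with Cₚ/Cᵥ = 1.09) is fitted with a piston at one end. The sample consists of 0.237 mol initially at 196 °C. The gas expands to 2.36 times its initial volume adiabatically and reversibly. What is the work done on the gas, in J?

W ≈ -764 J

Adiabatic: T₁V₁^(γ−1) = T₂V₂^(γ−1) ⇒ T₂ = T₁ (V₁/V₂)^(γ−1).
T₁ = 196 °C = 469.1 K.
T₂ = 469.1 × (1/2.36)^(0.09) = 434.3 K.
Q = 0, so ΔU = W_on_gas = nCᵥΔT with Cᵥ = R/(γ−1) = 92.38 J/(mol·K).
ΔU = 0.237 × 92.38 × (434.3 − 469.1) = -763.9 J.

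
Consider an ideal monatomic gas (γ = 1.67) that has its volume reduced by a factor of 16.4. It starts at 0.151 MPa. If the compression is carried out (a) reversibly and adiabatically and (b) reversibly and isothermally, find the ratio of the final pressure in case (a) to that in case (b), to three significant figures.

Isothermal: P_b = P₁(V₁/V₂) = 0.151×16.4.
Adiabatic: P_a = P₁(V₁/V₂)^γ = 0.151×16.4^(1.67).
P_a/P_b = (V₁/V₂)^(γ−1) = 16.4^(0.67) = 6.515.

P_adiabatic / P_isothermal ≈ 6.52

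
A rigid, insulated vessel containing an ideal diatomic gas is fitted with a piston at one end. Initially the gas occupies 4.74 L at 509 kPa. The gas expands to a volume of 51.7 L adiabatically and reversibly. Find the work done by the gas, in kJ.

γ = 7/5 for a diatomic ideal gas.
P₂ = P₁(V₁/V₂)^γ = 509×(4.74/51.7)^(7/5) = 17.94 kPa.
For a reversible adiabat, W_by_gas = (P₁V₁ − P₂V₂)/(γ−1).
W_by = (509000×0.00474 − 17940×0.0517) / (2/5) = 3712 J.

W ≈ 3.71 kJ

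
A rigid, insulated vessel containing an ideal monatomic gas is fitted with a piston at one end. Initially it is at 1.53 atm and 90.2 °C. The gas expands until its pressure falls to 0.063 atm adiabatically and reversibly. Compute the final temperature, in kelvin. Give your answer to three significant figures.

T₂ ≈ 101 K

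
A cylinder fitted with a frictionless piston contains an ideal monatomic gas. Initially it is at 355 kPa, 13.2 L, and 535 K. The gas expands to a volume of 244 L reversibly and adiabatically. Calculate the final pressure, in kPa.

Since PV^γ is constant along a reversible adiabat, P₂ = P₁ (V₁/V₂)^γ.
γ = 5/3 for a monatomic ideal gas.
P₂ = 355 × (13.2/244)^(5/3) = 2.747 kPa.

P₂ ≈ 2.75 kPa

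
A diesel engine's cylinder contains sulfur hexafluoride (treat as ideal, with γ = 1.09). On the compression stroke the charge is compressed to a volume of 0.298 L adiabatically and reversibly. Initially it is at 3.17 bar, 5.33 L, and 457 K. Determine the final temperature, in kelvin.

Adiabatic: T₁V₁^(γ−1) = T₂V₂^(γ−1) ⇒ T₂ = T₁ (V₁/V₂)^(γ−1).
T₂ = 457 × (5.33/0.298)^(0.09) = 592.4 K.

T₂ ≈ 592 K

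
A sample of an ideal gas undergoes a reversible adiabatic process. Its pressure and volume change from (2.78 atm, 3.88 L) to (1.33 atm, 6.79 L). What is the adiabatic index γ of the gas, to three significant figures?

PV^γ = const ⇒ γ = ln(P₂/P₁) / ln(V₁/V₂).
γ = ln(1.33/2.78) / ln(3.88/6.79) = 1.317.

γ ≈ 1.32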